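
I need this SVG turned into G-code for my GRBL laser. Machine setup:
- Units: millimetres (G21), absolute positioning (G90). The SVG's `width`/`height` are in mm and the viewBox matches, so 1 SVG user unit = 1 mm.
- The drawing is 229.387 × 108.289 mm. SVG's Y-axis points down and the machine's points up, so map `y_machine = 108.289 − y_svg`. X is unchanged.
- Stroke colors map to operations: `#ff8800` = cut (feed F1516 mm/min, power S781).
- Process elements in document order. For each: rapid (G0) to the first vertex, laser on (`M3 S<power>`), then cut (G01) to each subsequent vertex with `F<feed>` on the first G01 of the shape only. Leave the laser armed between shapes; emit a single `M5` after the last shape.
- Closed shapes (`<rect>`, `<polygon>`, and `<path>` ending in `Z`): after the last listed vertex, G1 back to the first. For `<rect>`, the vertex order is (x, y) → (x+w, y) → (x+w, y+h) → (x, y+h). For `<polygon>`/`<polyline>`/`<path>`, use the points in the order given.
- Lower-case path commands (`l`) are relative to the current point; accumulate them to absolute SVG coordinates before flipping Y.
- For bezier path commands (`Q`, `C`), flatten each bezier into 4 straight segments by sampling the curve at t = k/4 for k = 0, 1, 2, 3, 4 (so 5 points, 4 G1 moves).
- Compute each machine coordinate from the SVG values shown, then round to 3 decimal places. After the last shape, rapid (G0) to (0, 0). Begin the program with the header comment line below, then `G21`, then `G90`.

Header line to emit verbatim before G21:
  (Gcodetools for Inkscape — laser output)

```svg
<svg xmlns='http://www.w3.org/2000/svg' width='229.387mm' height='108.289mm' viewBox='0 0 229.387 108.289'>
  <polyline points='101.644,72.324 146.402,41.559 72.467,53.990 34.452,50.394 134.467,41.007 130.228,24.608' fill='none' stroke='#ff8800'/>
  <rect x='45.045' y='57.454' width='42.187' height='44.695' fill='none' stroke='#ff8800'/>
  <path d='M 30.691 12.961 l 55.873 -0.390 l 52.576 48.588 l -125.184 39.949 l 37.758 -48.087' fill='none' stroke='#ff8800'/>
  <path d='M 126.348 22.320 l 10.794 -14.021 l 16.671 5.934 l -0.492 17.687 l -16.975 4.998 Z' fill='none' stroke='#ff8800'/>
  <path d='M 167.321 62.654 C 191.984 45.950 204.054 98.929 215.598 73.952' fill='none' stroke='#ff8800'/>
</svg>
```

1 u = 1 mm; y_m = 108.289 − y.

[1] `<polyline>` open polyline, #ff8800→cut S781 F1516: (101.644,35.965) → (146.402,66.730) → (72.467,54.299) → (34.452,57.895) → (134.467,67.282) → (130.228,83.681)

[2] `<rect>` rectangle, #ff8800→cut S781 F1516: (45.045,50.835) → (87.232,50.835) → (87.232,6.140) → (45.045,6.140) → (45.045,50.835) (closed)

[3] `<path>` open polyline, #ff8800→cut S781 F1516: (30.691,95.328) → (86.564,95.718) → (139.140,47.130) → (13.956,7.181) → (51.714,55.268)

[4] `<path>` regular polygon, #ff8800→cut S781 F1516: (126.348,85.969) → (137.142,99.990) → (153.813,94.056) → (153.321,76.369) → (136.346,71.371) → (126.348,85.969) (closed)

[5] `<path>` cubic bezier, #ff8800→cut S781 F1516: (167.321,45.635) → (183.646,47.404) → (196.379,36.884) → (206.653,27.914) → (215.598,34.337)

(Gcodetools for Inkscape — laser output)
G21
G90
G0 X101.644 Y35.965
M3 S781
G01 X146.402 Y66.730 F1516
G01 X72.467 Y54.299
G01 X34.452 Y57.895
G01 X134.467 Y67.282
G01 X130.228 Y83.681
G0 X45.045 Y50.835
M3 S781
G01 X87.232 Y50.835 F1516
G01 X87.232 Y6.140
G01 X45.045 Y6.140
G01 X45.045 Y50.835
G0 X30.691 Y95.328
M3 S781
G01 X86.564 Y95.718 F1516
G01 X139.140 Y47.130
G01 X13.956 Y7.181
G01 X51.714 Y55.268
G0 X126.348 Y85.969
M3 S781
G01 X137.142 Y99.990 F1516
G01 X153.813 Y94.056
G01 X153.321 Y76.369
G01 X136.346 Y71.371
G01 X126.348 Y85.969
G0 X167.321 Y45.635
M3 S781
G01 X183.646 Y47.404 F1516
G01 X196.379 Y36.884
G01 X206.653 Y27.914
G01 X215.598 Y34.337
M5
G0 X0.000 Y0.000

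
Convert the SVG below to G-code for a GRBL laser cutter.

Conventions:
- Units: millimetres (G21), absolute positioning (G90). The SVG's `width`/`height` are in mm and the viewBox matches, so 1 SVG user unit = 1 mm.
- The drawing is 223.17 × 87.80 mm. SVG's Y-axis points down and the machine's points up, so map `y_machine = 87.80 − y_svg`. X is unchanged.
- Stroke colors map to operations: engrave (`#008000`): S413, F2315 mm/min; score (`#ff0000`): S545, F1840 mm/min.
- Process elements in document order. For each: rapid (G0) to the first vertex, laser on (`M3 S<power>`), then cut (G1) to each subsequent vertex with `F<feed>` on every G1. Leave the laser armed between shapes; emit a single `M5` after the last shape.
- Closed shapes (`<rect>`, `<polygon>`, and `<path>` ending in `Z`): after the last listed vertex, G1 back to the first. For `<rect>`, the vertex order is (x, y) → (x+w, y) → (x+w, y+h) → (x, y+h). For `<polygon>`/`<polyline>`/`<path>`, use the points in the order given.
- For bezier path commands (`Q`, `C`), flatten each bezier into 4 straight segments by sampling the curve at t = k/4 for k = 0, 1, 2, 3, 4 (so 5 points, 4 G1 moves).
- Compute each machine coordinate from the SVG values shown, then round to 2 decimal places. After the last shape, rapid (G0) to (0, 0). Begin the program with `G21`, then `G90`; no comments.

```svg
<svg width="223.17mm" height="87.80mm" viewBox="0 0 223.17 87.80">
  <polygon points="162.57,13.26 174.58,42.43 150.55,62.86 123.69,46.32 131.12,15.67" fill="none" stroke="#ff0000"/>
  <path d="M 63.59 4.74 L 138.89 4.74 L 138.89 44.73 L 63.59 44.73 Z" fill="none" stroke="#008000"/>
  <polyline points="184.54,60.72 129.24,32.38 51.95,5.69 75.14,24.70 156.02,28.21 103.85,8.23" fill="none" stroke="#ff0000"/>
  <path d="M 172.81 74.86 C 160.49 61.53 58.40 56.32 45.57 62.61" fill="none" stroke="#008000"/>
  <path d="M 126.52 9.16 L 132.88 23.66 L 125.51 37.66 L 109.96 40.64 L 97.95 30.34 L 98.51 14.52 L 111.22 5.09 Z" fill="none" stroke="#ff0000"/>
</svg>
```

G21
G90
G0 X162.57 Y74.54
M3 S545
G1 X174.58 Y45.37 F1840
G1 X150.55 Y24.94 F1840
G1 X123.69 Y41.48 F1840
G1 X131.12 Y72.13 F1840
G1 X162.57 Y74.54 F1840
G0 X63.59 Y83.06
M3 S413
G1 X138.89 Y83.06 F2315
G1 X138.89 Y43.07 F2315
G1 X63.59 Y43.07 F2315
G1 X63.59 Y83.06 F2315
G0 X184.54 Y27.08
M3 S545
G1 X129.24 Y55.42 F1840
G1 X51.95 Y82.11 F1840
G1 X75.14 Y63.10 F1840
G1 X156.02 Y59.59 F1840
G1 X103.85 Y79.57 F1840
G0 X172.81 Y12.94
M3 S413
G1 X149.54 Y21.36 F2315
G1 X109.38 Y26.42 F2315
G1 X69.13 Y27.80 F2315
G1 X45.57 Y25.19 F2315
G0 X126.52 Y78.64
M3 S545
G1 X132.88 Y64.14 F1840
G1 X125.51 Y50.14 F1840
G1 X109.96 Y47.16 F1840
G1 X97.95 Y57.46 F1840
G1 X98.51 Y73.28 F1840
G1 X111.22 Y82.71 F1840
G1 X126.52 Y78.64 F1840
M5
G0 X0.00 Y0.00

Since the viewBox matches the mm dimensions, user units are millimetres directly. The only transform is the Y-flip y_m = 87.80 − y_svg.

Shape 1 is a regular polygon drawn with `<polygon>`. Its stroke #ff0000 means score at S545, F1840. After flipping Y the toolpath is (162.57,74.54) → (174.58,45.37) → (150.55,24.94) → (123.69,41.48) → (131.12,72.13) → (162.57,74.54), returning to the start.

Shape 2 is a rectangle drawn with `<path>`. Its stroke #008000 means engrave at S413, F2315. After flipping Y the toolpath is (63.59,83.06) → (138.89,83.06) → (138.89,43.07) → (63.59,43.07) → (63.59,83.06), returning to the start.

Shape 3 is a open polyline drawn with `<polyline>`. Its stroke #ff0000 means score at S545, F1840. After flipping Y the toolpath is (184.54,27.08) → (129.24,55.42) → (51.95,82.11) → (75.14,63.10) → (156.02,59.59) → (103.85,79.57).

Shape 4 is a cubic bezier drawn with `<path>`. Its stroke #008000 means engrave at S413, F2315. After flipping Y the toolpath is (172.81,12.94) → (149.54,21.36) → (109.38,26.42) → (69.13,27.80) → (45.57,25.19).

Shape 5 is a regular polygon drawn with `<path>`. Its stroke #ff0000 means score at S545, F1840. After flipping Y the toolpath is (126.52,78.64) → (132.88,64.14) → (125.51,50.14) → (109.96,47.16) → (97.95,57.46) → (98.51,73.28) → (111.22,82.71) → (126.52,78.64), returning to the start.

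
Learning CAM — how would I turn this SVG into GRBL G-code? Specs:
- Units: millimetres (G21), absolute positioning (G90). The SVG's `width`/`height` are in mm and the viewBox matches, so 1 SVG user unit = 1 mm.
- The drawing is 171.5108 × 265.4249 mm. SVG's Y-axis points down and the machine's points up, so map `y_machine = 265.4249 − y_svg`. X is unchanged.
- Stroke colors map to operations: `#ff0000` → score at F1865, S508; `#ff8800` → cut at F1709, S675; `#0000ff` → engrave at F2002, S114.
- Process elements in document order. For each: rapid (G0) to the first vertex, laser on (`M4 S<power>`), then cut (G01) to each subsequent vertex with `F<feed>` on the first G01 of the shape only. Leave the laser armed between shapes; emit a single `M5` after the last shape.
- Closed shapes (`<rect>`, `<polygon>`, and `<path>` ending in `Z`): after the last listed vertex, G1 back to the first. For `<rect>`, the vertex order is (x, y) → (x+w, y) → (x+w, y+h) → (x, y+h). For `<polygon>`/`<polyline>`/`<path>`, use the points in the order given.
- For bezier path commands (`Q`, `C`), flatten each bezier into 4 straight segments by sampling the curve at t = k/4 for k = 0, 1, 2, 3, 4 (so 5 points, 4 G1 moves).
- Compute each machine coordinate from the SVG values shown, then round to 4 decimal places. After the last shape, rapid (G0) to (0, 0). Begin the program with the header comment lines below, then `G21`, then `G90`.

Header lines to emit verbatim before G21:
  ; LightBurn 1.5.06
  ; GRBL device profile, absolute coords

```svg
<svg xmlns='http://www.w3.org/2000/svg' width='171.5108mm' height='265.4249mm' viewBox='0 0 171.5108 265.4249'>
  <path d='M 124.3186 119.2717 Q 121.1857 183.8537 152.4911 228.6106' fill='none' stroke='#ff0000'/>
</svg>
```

; LightBurn 1.5.06
; GRBL device profile, absolute coords
G21
G90
G0 X124.3186 Y146.1532
M4 S508
G01 X124.9045 Y115.1013 F1865
G01 X129.7953 Y86.5275
G01 X138.9908 Y60.4318
G01 X152.4911 Y36.8143
M5
G0 X0.0000 Y0.0000

viewBox `0 0 171.5108 265.4249` with mm width/height → 1 unit = 1 mm. Flip: y_m = 265.4249 − y_svg.

**Shape 1** — `<path>` quadratic bezier, stroke `#ff0000` → score (S508, F1865). Control points (SVG): P0=(124.3186,119.2717), P1=(121.1857,183.8537), P2=(152.4911,228.6106); sampled at t=k/4. Machine vertices: (124.3186,146.1532) → (124.9045,115.1013) → (129.7953,86.5275) → (138.9908,60.4318) → (152.4911,36.8143). Open path.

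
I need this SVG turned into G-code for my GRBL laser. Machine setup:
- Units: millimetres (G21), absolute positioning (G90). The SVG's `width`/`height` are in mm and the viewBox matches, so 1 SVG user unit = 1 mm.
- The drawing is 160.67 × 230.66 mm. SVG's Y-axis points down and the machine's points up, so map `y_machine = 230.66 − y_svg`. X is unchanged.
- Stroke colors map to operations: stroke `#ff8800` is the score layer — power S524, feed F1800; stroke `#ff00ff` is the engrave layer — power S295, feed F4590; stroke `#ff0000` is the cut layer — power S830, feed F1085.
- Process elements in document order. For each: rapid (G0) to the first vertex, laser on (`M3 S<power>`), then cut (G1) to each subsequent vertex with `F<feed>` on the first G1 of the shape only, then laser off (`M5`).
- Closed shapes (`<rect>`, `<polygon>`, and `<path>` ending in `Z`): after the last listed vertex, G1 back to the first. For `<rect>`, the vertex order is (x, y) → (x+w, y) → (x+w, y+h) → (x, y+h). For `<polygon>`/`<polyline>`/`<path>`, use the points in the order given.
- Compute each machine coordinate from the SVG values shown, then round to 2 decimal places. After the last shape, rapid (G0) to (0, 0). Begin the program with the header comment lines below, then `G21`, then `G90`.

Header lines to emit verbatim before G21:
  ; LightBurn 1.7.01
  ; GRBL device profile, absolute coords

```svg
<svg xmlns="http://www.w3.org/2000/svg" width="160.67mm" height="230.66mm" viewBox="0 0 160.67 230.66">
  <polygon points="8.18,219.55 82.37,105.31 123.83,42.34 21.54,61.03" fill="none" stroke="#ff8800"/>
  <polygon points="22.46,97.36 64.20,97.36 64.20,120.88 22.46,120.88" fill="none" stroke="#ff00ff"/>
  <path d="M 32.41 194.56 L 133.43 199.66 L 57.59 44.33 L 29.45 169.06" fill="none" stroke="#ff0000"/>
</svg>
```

; LightBurn 1.7.01
; GRBL device profile, absolute coords
G21
G90
G0 X8.18 Y11.11
M3 S524
G1 X82.37 Y125.35 F1800
G1 X123.83 Y188.32
G1 X21.54 Y169.63
G1 X8.18 Y11.11
M5
G0 X22.46 Y133.30
M3 S295
G1 X64.20 Y133.30 F4590
G1 X64.20 Y109.78
G1 X22.46 Y109.78
G1 X22.46 Y133.30
M5
G0 X32.41 Y36.10
M3 S830
G1 X133.43 Y31.00 F1085
G1 X57.59 Y186.33
G1 X29.45 Y61.60
M5
G0 X0.00 Y0.00

1 u = 1 mm; y_m = 230.66 − y.

[1] `<polygon>` closed polygon, #ff8800→score S524 F1800: (8.18,11.11) → (82.37,125.35) → (123.83,188.32) → (21.54,169.63) → (8.18,11.11) (closed)

[2] `<polygon>` rectangle, #ff00ff→engrave S295 F4590: (22.46,133.30) → (64.20,133.30) → (64.20,109.78) → (22.46,109.78) → (22.46,133.30) (closed)

[3] `<path>` open polyline, #ff0000→cut S830 F1085: (32.41,36.10) → (133.43,31.00) → (57.59,186.33) → (29.45,61.60)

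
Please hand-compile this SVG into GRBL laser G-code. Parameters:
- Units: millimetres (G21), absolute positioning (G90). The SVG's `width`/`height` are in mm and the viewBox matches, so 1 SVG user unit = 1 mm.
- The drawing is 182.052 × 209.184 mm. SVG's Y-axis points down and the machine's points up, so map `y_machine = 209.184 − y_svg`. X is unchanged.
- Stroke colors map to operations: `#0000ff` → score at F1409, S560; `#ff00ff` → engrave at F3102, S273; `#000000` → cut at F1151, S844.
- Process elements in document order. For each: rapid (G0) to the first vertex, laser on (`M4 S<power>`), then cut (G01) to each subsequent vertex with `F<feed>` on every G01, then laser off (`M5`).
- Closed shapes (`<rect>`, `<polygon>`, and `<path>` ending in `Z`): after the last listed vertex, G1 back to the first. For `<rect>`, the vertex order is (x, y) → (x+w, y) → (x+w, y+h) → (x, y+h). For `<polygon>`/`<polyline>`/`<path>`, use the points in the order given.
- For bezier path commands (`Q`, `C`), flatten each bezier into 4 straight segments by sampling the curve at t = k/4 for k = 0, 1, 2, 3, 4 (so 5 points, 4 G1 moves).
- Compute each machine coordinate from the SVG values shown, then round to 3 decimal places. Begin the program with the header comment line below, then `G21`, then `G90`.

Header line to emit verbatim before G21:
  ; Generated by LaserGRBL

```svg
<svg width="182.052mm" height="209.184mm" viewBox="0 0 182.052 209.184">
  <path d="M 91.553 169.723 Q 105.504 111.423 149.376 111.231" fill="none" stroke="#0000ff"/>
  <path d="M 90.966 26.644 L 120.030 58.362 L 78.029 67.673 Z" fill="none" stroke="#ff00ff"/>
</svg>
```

; Generated by LaserGRBL
G21
G90
G0 X91.553 Y39.461
M4 S560
G01 X100.399 Y64.979 F1409
G01 X112.984 Y83.234 F1409
G01 X129.310 Y94.225 F1409
G01 X149.376 Y97.953 F1409
M5
G0 X90.966 Y182.540
M4 S273
G01 X120.030 Y150.822 F3102
G01 X78.029 Y141.511 F3102
G01 X90.966 Y182.540 F3102
M5

viewBox `0 0 182.052 209.184` with mm width/height → 1 unit = 1 mm. Flip: y_m = 209.184 − y_svg.

**Shape 1** — `<path>` quadratic bezier, stroke `#0000ff` → score (S560, F1409). Control points (SVG): P0=(91.553,169.723), P1=(105.504,111.423), P2=(149.376,111.231); sampled at t=k/4. Machine vertices: (91.553,39.461) → (100.399,64.979) → (112.984,83.234) → (129.310,94.225) → (149.376,97.953). Open path.

**Shape 2** — `<path>` regular polygon, stroke `#ff00ff` → engrave (S273, F3102). Machine vertices: (90.966,182.540) → (120.030,150.822) → (78.029,141.511) → (90.966,182.540). Closed: final G1 returns to the first vertex.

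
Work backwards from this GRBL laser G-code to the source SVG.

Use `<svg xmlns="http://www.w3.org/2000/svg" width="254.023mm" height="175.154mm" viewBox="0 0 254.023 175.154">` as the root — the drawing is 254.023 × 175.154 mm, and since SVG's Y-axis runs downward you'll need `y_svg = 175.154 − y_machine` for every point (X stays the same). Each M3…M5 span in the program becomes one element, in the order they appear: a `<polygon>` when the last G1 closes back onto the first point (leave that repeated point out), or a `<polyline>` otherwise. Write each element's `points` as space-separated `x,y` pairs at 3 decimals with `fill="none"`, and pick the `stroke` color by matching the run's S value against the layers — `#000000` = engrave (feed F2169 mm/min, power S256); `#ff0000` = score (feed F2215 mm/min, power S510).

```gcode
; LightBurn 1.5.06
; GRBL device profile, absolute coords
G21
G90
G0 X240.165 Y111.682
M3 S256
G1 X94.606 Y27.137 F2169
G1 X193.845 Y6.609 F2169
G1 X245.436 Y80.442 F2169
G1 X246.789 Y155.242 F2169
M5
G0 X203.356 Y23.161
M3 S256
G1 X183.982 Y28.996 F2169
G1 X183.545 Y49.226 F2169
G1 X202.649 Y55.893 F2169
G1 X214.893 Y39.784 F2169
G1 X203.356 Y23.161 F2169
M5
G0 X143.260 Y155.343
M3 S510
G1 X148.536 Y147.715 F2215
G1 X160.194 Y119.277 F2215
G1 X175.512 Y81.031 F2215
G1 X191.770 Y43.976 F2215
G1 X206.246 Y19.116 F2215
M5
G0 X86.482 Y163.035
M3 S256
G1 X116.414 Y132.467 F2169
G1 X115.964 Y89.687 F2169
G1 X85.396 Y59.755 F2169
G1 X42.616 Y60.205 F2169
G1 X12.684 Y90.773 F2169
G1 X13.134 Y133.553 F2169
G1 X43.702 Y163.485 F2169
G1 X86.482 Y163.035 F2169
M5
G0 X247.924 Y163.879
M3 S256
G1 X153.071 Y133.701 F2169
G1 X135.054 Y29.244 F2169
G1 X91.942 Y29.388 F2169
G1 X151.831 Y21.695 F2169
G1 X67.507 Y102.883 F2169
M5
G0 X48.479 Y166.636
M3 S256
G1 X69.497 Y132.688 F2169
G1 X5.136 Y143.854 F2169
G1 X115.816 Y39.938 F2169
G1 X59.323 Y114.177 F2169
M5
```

<svg xmlns="http://www.w3.org/2000/svg" width="254.023mm" height="175.154mm" viewBox="0 0 254.023 175.154">
  <polyline points="240.165,63.472 94.606,148.017 193.845,168.545 245.436,94.712 246.789,19.912" fill="none" stroke="#000000"/>
  <polygon points="203.356,151.993 183.982,146.158 183.545,125.928 202.649,119.261 214.893,135.370" fill="none" stroke="#000000"/>
  <polyline points="143.260,19.811 148.536,27.439 160.194,55.877 175.512,94.123 191.770,131.178 206.246,156.038" fill="none" stroke="#ff0000"/>
  <polygon points="86.482,12.119 116.414,42.687 115.964,85.467 85.396,115.399 42.616,114.949 12.684,84.381 13.134,41.601 43.702,11.669" fill="none" stroke="#000000"/>
  <polyline points="247.924,11.275 153.071,41.453 135.054,145.910 91.942,145.766 151.831,153.459 67.507,72.271" fill="none" stroke="#000000"/>
  <polyline points="48.479,8.518 69.497,42.466 5.136,31.300 115.816,135.216 59.323,60.977" fill="none" stroke="#000000"/>
</svg>

y_svg = 175.154 − y_m.

[1] S256→`#000000` (engrave); open run; points: 240.165,63.472 94.606,148.017 193.845,168.545 245.436,94.712 246.789,19.912

[2] S256→`#000000` (engrave); closed run; points: 203.356,151.993 183.982,146.158 183.545,125.928 202.649,119.261 214.893,135.370

[3] S510→`#ff0000` (score); open run; points: 143.260,19.811 148.536,27.439 160.194,55.877 175.512,94.123 191.770,131.178 206.246,156.038

[4] S256→`#000000` (engrave); closed run; points: 86.482,12.119 116.414,42.687 115.964,85.467 85.396,115.399 42.616,114.949 12.684,84.381 13.134,41.601 43.702,11.669

[5] S256→`#000000` (engrave); open run; points: 247.924,11.275 153.071,41.453 135.054,145.910 91.942,145.766 151.831,153.459 67.507,72.271

[6] S256→`#000000` (engrave); open run; points: 48.479,8.518 69.497,42.466 5.136,31.300 115.816,135.216 59.323,60.977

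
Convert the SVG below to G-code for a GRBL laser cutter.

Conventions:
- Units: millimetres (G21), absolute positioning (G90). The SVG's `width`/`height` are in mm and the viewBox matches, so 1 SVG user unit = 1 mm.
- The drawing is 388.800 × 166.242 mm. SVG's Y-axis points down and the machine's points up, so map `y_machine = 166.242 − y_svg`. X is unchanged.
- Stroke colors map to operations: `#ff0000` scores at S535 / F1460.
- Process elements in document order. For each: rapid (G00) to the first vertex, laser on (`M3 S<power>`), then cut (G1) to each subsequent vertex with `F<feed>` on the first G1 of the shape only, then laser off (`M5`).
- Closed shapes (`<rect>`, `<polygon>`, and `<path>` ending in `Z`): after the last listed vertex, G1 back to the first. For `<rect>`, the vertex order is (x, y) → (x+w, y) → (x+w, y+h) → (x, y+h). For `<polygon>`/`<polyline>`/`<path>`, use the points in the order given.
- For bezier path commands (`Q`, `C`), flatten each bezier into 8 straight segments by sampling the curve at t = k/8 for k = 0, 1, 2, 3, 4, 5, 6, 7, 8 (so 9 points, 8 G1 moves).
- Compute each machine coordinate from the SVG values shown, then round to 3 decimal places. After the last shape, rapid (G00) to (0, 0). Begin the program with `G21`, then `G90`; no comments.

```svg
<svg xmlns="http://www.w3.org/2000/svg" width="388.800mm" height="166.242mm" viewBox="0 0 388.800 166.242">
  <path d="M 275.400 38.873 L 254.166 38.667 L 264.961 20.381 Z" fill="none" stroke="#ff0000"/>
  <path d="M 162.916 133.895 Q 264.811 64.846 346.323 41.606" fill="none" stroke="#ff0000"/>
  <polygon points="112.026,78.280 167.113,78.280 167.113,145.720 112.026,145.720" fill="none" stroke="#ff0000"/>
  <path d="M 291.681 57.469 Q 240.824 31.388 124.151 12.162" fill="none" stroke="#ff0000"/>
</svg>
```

Since the viewBox matches the mm dimensions, user units are millimetres directly. The only transform is the Y-flip y_m = 166.242 − y_svg.

Shape 1 is a regular polygon drawn with `<path>`. Its stroke #ff0000 means score at S535, F1460. After flipping Y the toolpath is (275.400,127.369) → (254.166,127.575) → (264.961,145.861) → (275.400,127.369), returning to the start.

Shape 2 is a quadratic bezier drawn with `<path>`. Its stroke #ff0000 means score at S535, F1460. After flipping Y the toolpath is (162.916,32.347) → (188.071,48.893) → (212.590,64.008) → (236.471,77.692) → (259.715,89.944) → (282.323,100.764) → (304.293,110.153) → (325.627,118.110) → (346.323,124.636).

Shape 3 is a rectangle drawn with `<polygon>`. Its stroke #ff0000 means score at S535, F1460. After flipping Y the toolpath is (112.026,87.962) → (167.113,87.962) → (167.113,20.522) → (112.026,20.522) → (112.026,87.962), returning to the start.

Shape 4 is a quadratic bezier drawn with `<path>`. Its stroke #ff0000 means score at S535, F1460. After flipping Y the toolpath is (291.681,108.773) → (277.938,115.186) → (262.139,121.385) → (244.283,127.370) → (224.370,133.140) → (202.400,138.697) → (178.374,144.039) → (152.291,149.166) → (124.151,154.080).

G21
G90
G00 X275.400 Y127.369
M3 S535
G1 X254.166 Y127.575 F1460
G1 X264.961 Y145.861
G1 X275.400 Y127.369
M5
G00 X162.916 Y32.347
M3 S535
G1 X188.071 Y48.893 F1460
G1 X212.590 Y64.008
G1 X236.471 Y77.692
G1 X259.715 Y89.944
G1 X282.323 Y100.764
G1 X304.293 Y110.153
G1 X325.627 Y118.110
G1 X346.323 Y124.636
M5
G00 X112.026 Y87.962
M3 S535
G1 X167.113 Y87.962 F1460
G1 X167.113 Y20.522
G1 X112.026 Y20.522
G1 X112.026 Y87.962
M5
G00 X291.681 Y108.773
M3 S535
G1 X277.938 Y115.186 F1460
G1 X262.139 Y121.385
G1 X244.283 Y127.370
G1 X224.370 Y133.140
G1 X202.400 Y138.697
G1 X178.374 Y144.039
G1 X152.291 Y149.166
G1 X124.151 Y154.080
M5
G00 X0.000 Y0.000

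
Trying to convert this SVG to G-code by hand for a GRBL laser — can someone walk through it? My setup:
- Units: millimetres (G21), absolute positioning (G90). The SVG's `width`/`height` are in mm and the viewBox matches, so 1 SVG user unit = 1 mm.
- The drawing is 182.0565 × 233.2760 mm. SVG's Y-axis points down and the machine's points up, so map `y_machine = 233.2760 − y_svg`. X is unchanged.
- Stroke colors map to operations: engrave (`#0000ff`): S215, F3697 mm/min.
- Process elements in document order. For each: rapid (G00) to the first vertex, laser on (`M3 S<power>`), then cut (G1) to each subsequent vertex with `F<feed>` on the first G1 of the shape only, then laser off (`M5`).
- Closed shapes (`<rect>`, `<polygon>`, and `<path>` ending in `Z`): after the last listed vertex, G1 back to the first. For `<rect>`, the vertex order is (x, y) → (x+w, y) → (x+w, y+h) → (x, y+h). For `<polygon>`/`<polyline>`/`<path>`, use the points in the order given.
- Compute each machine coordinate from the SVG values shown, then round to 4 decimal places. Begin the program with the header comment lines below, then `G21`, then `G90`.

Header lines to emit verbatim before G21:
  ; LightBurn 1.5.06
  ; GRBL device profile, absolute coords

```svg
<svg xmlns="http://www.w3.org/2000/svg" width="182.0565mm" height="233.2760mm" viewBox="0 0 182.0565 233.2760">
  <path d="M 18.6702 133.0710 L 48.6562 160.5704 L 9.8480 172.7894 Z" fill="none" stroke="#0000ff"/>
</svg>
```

; LightBurn 1.5.06
; GRBL device profile, absolute coords
G21
G90
G00 X18.6702 Y100.2050
M3 S215
G1 X48.6562 Y72.7056 F3697
G1 X9.8480 Y60.4866
G1 X18.6702 Y100.2050
M5

Since the viewBox matches the mm dimensions, user units are millimetres directly. The only transform is the Y-flip y_m = 233.2760 − y_svg.

Shape 1 is a regular polygon drawn with `<path>`. Its stroke #0000ff means engrave at S215, F3697. After flipping Y the toolpath is (18.6702,100.2050) → (48.6562,72.7056) → (9.8480,60.4866) → (18.6702,100.2050), returning to the start.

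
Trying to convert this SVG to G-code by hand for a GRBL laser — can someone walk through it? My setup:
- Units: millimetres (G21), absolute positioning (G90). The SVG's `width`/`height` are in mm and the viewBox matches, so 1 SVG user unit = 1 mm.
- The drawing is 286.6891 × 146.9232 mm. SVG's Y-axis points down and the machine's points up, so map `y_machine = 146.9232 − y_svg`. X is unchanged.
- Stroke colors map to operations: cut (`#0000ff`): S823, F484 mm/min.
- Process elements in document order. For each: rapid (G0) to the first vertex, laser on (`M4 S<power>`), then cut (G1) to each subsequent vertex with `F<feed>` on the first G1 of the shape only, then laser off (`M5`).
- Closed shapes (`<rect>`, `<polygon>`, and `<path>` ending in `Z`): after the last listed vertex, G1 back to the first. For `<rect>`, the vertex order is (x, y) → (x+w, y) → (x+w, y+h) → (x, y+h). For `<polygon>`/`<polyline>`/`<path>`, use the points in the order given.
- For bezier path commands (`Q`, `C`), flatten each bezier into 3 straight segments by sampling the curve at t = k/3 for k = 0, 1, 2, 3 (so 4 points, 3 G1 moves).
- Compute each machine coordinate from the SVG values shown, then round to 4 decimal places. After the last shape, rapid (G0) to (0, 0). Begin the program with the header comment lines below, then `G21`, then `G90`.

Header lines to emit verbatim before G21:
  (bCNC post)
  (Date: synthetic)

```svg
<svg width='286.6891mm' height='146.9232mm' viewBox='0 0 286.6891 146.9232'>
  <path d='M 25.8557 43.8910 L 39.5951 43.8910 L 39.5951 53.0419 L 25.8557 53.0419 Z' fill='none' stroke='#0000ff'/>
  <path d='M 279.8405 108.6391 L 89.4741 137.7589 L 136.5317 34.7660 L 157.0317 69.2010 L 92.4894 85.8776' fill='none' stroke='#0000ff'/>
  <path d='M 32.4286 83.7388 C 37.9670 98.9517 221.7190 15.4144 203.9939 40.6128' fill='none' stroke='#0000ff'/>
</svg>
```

(bCNC post)
(Date: synthetic)
G21
G90
G0 X25.8557 Y103.0322
M4 S823
G1 X39.5951 Y103.0322 F484
G1 X39.5951 Y93.8813
G1 X25.8557 Y93.8813
G1 X25.8557 Y103.0322
M5
G0 X279.8405 Y38.2841
M4 S823
G1 X89.4741 Y9.1643 F484
G1 X136.5317 Y112.1572
G1 X157.0317 Y77.7222
G1 X92.4894 Y61.0456
M5
G0 X32.4286 Y63.1844
M4 S823
G1 X83.3089 Y73.2036 F484
G1 X168.6226 Y102.9482
G1 X203.9939 Y106.3104
M5
G0 X0.0000 Y0.0000

Since the viewBox matches the mm dimensions, user units are millimetres directly. The only transform is the Y-flip y_m = 146.9232 − y_svg.

Shape 1 is a rectangle drawn with `<path>`. Its stroke #0000ff means cut at S823, F484. After flipping Y the toolpath is (25.8557,103.0322) → (39.5951,103.0322) → (39.5951,93.8813) → (25.8557,93.8813) → (25.8557,103.0322), returning to the start.

Shape 2 is a open polyline drawn with `<path>`. Its stroke #0000ff means cut at S823, F484. After flipping Y the toolpath is (279.8405,38.2841) → (89.4741,9.1643) → (136.5317,112.1572) → (157.0317,77.7222) → (92.4894,61.0456).

Shape 3 is a cubic bezier drawn with `<path>`. Its stroke #0000ff means cut at S823, F484. After flipping Y the toolpath is (32.4286,63.1844) → (83.3089,73.2036) → (168.6226,102.9482) → (203.9939,106.3104).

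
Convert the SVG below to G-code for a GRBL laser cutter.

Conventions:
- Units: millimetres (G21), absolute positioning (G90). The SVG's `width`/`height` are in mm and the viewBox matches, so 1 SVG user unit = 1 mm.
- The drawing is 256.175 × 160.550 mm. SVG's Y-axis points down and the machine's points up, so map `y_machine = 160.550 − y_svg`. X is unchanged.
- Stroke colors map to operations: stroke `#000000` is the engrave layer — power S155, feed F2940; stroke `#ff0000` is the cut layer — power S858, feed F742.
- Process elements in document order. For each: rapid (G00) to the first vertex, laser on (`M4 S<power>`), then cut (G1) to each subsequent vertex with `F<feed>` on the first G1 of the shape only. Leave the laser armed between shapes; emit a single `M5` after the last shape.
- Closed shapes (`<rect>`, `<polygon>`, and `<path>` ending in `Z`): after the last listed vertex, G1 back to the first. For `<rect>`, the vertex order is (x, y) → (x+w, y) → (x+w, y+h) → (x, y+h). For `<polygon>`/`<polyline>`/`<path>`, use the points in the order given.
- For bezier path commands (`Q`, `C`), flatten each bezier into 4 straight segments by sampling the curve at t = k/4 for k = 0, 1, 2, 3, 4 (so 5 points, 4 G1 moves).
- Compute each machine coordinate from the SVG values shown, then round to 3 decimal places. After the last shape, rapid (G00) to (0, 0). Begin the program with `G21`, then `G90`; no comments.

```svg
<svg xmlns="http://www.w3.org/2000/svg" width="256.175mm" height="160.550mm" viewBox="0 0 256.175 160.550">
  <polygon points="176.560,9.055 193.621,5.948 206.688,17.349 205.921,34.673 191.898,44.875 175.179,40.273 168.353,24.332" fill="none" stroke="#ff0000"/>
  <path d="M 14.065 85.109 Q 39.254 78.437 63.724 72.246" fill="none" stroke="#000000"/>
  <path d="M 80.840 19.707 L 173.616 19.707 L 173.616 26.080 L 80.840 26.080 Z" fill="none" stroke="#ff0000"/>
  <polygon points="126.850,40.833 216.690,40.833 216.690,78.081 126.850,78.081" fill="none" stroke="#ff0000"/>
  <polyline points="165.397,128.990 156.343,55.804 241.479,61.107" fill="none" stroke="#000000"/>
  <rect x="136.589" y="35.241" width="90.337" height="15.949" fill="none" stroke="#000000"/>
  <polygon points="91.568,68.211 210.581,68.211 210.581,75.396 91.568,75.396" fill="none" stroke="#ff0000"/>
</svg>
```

G21
G90
G00 X176.560 Y151.495
M4 S858
G1 X193.621 Y154.602 F742
G1 X206.688 Y143.201
G1 X205.921 Y125.877
G1 X191.898 Y115.675
G1 X175.179 Y120.277
G1 X168.353 Y136.218
G1 X176.560 Y151.495
G00 X14.065 Y75.441
M4 S155
G1 X26.615 Y78.747 F2940
G1 X39.074 Y81.993
G1 X51.444 Y85.178
G1 X63.724 Y88.304
G00 X80.840 Y140.843
M4 S858
G1 X173.616 Y140.843 F742
G1 X173.616 Y134.470
G1 X80.840 Y134.470
G1 X80.840 Y140.843
G00 X126.850 Y119.717
M4 S858
G1 X216.690 Y119.717 F742
G1 X216.690 Y82.469
G1 X126.850 Y82.469
G1 X126.850 Y119.717
G00 X165.397 Y31.560
M4 S155
G1 X156.343 Y104.746 F2940
G1 X241.479 Y99.443
G00 X136.589 Y125.309
M4 S155
G1 X226.926 Y125.309 F2940
G1 X226.926 Y109.360
G1 X136.589 Y109.360
G1 X136.589 Y125.309
G00 X91.568 Y92.339
M4 S858
G1 X210.581 Y92.339 F742
G1 X210.581 Y85.154
G1 X91.568 Y85.154
G1 X91.568 Y92.339
M5
G00 X0.000 Y0.000

viewBox `0 0 256.175 160.550` with mm width/height → 1 unit = 1 mm. Flip: y_m = 160.550 − y_svg.

**Shape 1** — `<polygon>` regular polygon, stroke `#ff0000` → cut (S858, F742). Machine vertices: (176.560,151.495) → (193.621,154.602) → (206.688,143.201) → (205.921,125.877) → (191.898,115.675) → (175.179,120.277) → (168.353,136.218) → (176.560,151.495). Closed: final G1 returns to the first vertex.

**Shape 2** — `<path>` quadratic bezier, stroke `#000000` → engrave (S155, F2940). Control points (SVG): P0=(14.065,85.109), P1=(39.254,78.437), P2=(63.724,72.246); sampled at t=k/4. Machine vertices: (14.065,75.441) → (26.615,78.747) → (39.074,81.993) → (51.444,85.178) → (63.724,88.304). Open path.

**Shape 3** — `<path>` rectangle, stroke `#ff0000` → cut (S858, F742). Machine vertices: (80.840,140.843) → (173.616,140.843) → (173.616,134.470) → (80.840,134.470) → (80.840,140.843). Closed: final G1 returns to the first vertex.

**Shape 4** — `<polygon>` rectangle, stroke `#ff0000` → cut (S858, F742). Machine vertices: (126.850,119.717) → (216.690,119.717) → (216.690,82.469) → (126.850,82.469) → (126.850,119.717). Closed: final G1 returns to the first vertex.

**Shape 5** — `<polyline>` open polyline, stroke `#000000` → engrave (S155, F2940). Machine vertices: (165.397,31.560) → (156.343,104.746) → (241.479,99.443). Open path.

**Shape 6** — `<rect>` rectangle, stroke `#000000` → engrave (S155, F2940). Machine vertices: (136.589,125.309) → (226.926,125.309) → (226.926,109.360) → (136.589,109.360) → (136.589,125.309). Closed: final G1 returns to the first vertex.

**Shape 7** — `<polygon>` rectangle, stroke `#ff0000` → cut (S858, F742). Machine vertices: (91.568,92.339) → (210.581,92.339) → (210.581,85.154) → (91.568,85.154) → (91.568,92.339). Closed: final G1 returns to the first vertex.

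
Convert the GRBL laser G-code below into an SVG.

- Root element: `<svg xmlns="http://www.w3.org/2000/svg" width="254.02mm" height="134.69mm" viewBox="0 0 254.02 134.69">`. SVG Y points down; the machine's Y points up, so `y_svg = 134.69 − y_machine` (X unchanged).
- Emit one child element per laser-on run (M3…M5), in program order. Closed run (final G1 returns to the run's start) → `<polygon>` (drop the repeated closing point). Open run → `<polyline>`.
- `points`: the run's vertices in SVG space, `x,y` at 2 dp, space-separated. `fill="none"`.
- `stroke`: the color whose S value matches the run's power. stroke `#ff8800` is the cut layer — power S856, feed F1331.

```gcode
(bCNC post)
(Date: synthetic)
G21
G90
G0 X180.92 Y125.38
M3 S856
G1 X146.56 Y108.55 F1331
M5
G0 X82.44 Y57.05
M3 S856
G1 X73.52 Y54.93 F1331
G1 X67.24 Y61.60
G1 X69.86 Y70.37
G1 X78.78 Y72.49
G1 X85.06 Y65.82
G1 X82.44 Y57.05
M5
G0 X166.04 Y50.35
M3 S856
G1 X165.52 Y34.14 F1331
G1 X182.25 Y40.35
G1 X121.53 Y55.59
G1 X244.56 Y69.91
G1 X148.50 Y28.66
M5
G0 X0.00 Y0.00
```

<svg xmlns="http://www.w3.org/2000/svg" width="254.02mm" height="134.69mm" viewBox="0 0 254.02 134.69">
  <polyline points="180.92,9.31 146.56,26.14" fill="none" stroke="#ff8800"/>
  <polygon points="82.44,77.64 73.52,79.76 67.24,73.09 69.86,64.32 78.78,62.20 85.06,68.87" fill="none" stroke="#ff8800"/>
  <polyline points="166.04,84.34 165.52,100.55 182.25,94.34 121.53,79.10 244.56,64.78 148.50,106.03" fill="none" stroke="#ff8800"/>
</svg>

y_svg = 134.69 − y_m. Every run uses S856, so all elements get stroke `#ff8800` (cut).

[1] open run; points: 180.92,9.31 146.56,26.14

[2] closed run; points: 82.44,77.64 73.52,79.76 67.24,73.09 69.86,64.32 78.78,62.20 85.06,68.87

[3] open run; points: 166.04,84.34 165.52,100.55 182.25,94.34 121.53,79.10 244.56,64.78 148.50,106.03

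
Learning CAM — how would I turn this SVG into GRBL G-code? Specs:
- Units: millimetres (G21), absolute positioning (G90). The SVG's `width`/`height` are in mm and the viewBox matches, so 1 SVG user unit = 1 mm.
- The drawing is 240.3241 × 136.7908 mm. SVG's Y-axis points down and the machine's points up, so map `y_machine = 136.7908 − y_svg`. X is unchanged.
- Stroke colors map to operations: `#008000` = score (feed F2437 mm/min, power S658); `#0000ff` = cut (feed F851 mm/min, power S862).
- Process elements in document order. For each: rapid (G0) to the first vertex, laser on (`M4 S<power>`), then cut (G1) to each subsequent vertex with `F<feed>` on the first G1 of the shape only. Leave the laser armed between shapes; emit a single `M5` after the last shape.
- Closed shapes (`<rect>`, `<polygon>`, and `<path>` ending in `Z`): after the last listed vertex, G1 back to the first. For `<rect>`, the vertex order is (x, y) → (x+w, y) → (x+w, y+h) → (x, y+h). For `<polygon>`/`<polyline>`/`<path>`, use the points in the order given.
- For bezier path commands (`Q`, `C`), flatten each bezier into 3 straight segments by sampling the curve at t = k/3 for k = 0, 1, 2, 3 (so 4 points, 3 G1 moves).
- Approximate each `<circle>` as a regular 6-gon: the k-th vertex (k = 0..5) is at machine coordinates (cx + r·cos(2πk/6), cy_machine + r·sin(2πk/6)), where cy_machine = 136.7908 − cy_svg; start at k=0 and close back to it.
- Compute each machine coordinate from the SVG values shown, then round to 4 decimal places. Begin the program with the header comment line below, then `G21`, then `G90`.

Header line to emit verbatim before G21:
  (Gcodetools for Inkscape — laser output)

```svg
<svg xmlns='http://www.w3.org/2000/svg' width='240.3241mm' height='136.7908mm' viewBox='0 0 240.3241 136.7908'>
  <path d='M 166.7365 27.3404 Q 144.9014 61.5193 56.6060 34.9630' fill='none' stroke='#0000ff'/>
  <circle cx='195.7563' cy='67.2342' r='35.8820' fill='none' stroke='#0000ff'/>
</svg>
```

1 u = 1 mm; y_m = 136.7908 − y.

[1] `<path>` quadratic bezier, #0000ff→cut S862 F851: (166.7365,109.4504) → (144.7953,93.4128) → (108.0851,90.8720) → (56.6060,101.8278)

[2] `<circle>` circle, #0000ff→cut S862 F851: (231.6383,69.5566) → (213.6973,100.6313) → (177.8153,100.6313) → (159.8743,69.5566) → (177.8153,38.4819) → (213.6973,38.4819) → (231.6383,69.5566) (closed)

(Gcodetools for Inkscape — laser output)
G21
G90
G0 X166.7365 Y109.4504
M4 S862
G1 X144.7953 Y93.4128 F851
G1 X108.0851 Y90.8720
G1 X56.6060 Y101.8278
G0 X231.6383 Y69.5566
M4 S862
G1 X213.6973 Y100.6313 F851
G1 X177.8153 Y100.6313
G1 X159.8743 Y69.5566
G1 X177.8153 Y38.4819
G1 X213.6973 Y38.4819
G1 X231.6383 Y69.5566
M5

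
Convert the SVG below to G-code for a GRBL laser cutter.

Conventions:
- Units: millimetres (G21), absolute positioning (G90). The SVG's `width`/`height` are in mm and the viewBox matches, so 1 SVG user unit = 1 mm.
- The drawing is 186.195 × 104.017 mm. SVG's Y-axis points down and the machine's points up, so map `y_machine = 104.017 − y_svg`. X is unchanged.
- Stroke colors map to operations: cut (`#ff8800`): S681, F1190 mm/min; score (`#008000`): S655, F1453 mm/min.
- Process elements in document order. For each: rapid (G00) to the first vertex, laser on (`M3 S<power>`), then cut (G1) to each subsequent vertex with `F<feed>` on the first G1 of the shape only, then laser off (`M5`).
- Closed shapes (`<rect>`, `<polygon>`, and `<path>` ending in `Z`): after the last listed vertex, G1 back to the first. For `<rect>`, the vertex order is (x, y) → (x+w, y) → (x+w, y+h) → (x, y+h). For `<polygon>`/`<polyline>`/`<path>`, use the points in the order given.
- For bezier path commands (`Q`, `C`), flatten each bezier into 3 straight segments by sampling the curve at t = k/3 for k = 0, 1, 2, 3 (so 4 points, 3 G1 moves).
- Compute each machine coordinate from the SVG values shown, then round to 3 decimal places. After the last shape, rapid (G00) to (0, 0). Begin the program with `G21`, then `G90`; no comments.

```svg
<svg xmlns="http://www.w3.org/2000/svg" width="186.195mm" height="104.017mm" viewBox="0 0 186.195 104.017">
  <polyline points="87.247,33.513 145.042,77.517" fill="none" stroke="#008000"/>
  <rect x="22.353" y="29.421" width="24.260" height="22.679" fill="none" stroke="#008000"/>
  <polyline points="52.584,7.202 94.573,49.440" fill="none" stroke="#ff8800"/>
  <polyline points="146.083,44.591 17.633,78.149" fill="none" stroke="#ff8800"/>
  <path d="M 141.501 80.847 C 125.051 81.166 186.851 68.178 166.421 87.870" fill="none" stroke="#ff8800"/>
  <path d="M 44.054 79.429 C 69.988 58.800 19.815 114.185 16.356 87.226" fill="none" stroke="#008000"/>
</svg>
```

G21
G90
G00 X87.247 Y70.504
M3 S655
G1 X145.042 Y26.500 F1453
M5
G00 X22.353 Y74.596
M3 S655
G1 X46.613 Y74.596 F1453
G1 X46.613 Y51.917
G1 X22.353 Y51.917
G1 X22.353 Y74.596
M5
G00 X52.584 Y96.815
M3 S681
G1 X94.573 Y54.577 F1190
M5
G00 X146.083 Y59.426
M3 S681
G1 X17.633 Y25.868 F1190
M5
G00 X141.501 Y23.170
M3 S681
G1 X145.191 Y25.583 F1190
G1 X165.385 Y26.649
G1 X166.421 Y16.147
M5
G00 X44.054 Y24.588
M3 S655
G1 X49.168 Y25.744 F1453
G1 X30.837 Y11.415
G1 X16.356 Y16.791
M5
G00 X0.000 Y0.000

1 u = 1 mm; y_m = 104.017 − y.

[1] `<polyline>` line segment, #008000→score S655 F1453: (87.247,70.504) → (145.042,26.500)

[2] `<rect>` rectangle, #008000→score S655 F1453: (22.353,74.596) → (46.613,74.596) → (46.613,51.917) → (22.353,51.917) → (22.353,74.596) (closed)

[3] `<polyline>` line segment, #ff8800→cut S681 F1190: (52.584,96.815) → (94.573,54.577)

[4] `<polyline>` line segment, #ff8800→cut S681 F1190: (146.083,59.426) → (17.633,25.868)

[5] `<path>` cubic bezier, #ff8800→cut S681 F1190: (141.501,23.170) → (145.191,25.583) → (165.385,26.649) → (166.421,16.147)

[6] `<path>` cubic bezier, #008000→score S655 F1453: (44.054,24.588) → (49.168,25.744) → (30.837,11.415) → (16.356,16.791)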